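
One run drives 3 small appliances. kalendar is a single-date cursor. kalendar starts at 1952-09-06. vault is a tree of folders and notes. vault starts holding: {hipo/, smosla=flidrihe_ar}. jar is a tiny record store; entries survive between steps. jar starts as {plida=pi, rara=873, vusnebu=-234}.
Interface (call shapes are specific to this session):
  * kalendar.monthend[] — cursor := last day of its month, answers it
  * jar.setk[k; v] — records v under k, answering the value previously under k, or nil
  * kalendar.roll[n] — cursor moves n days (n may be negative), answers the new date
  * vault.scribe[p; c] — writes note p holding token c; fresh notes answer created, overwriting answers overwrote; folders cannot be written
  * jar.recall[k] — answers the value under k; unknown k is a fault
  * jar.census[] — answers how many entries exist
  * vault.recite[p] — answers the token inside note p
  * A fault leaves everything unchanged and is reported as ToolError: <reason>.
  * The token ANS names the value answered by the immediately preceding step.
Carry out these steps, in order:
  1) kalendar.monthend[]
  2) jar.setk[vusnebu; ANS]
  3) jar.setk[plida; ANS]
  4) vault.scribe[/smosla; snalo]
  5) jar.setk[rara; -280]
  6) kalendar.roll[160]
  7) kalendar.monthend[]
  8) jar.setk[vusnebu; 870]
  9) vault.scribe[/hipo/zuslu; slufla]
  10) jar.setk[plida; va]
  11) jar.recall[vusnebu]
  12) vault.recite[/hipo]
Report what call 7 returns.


→ monthend()
← 1952-09-30
→ setk(vusnebu, ANS)
← -234
→ setk(plida, ANS)
← pi
→ scribe(/smosla, snalo)
← overwrote
→ setk(rara, -280)
← 873
→ roll(160)
← 1953-03-09
→ monthend()
← 1953-03-31
→ setk(vusnebu, 870)
← 1952-09-30
→ scribe(/hipo/zuslu, slufla)
← created
→ setk(plida, va)
← -234
→ recall(vusnebu)
← 870
→ recite(/hipo)
← ToolError: is a directory

Answer: 1953-03-31


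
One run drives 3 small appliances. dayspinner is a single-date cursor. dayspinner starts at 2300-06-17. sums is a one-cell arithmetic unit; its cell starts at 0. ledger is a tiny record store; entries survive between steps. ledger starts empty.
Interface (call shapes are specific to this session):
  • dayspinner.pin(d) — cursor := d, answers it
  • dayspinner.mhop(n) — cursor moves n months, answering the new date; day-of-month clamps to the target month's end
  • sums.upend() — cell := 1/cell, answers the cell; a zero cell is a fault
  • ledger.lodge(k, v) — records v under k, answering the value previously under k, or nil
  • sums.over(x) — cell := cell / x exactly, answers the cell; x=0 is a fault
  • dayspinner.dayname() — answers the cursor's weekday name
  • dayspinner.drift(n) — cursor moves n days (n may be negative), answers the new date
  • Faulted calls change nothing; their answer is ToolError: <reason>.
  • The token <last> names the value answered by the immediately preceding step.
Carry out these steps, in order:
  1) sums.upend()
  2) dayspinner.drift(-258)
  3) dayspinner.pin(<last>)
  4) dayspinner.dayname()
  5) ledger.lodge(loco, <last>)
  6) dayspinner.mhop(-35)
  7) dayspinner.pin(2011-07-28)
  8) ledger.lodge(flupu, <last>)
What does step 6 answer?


// 1. sums.upend() => ToolError: reciprocal of zero
// 2. dayspinner.drift(-258) => 2299-10-02
// 3. dayspinner.pin(<last>) => 2299-10-02
// 4. dayspinner.dayname() => Monday
// 5. ledger.lodge(loco, <last>) => nil
// 6. dayspinner.mhop(-35) => 2296-11-02
// 7. dayspinner.pin(2011-07-28) => 2011-07-28
// 8. ledger.lodge(flupu, <last>) => nil

Answer: 2296-11-02


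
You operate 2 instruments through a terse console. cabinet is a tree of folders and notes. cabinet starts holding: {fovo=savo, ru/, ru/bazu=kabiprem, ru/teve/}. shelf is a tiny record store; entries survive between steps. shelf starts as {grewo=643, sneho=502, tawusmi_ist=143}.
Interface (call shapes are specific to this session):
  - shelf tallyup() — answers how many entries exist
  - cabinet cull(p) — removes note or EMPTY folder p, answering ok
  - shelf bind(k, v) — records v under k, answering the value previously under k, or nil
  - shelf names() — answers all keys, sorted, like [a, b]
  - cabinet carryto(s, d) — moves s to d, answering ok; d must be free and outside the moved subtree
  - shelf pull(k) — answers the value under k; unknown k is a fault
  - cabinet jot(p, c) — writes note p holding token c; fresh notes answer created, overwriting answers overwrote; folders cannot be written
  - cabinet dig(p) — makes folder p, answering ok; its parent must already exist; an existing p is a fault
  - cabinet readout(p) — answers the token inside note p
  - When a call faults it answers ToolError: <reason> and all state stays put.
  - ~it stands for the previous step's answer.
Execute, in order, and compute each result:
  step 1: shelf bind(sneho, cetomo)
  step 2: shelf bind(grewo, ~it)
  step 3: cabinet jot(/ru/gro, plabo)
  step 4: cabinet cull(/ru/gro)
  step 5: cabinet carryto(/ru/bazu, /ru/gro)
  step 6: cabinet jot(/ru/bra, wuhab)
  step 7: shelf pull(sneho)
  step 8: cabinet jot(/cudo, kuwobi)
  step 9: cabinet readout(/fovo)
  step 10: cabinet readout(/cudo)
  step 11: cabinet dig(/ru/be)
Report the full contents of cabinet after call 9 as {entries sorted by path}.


Answer: {cudo=kuwobi, fovo=savo, ru/, ru/bra=wuhab, ru/gro=kabiprem, ru/teve/}

Derivation:
Using shelf bind with k='sneho', v='cetomo', yielding 502.
Using shelf bind with k='grewo', v='~it', and observe 643.
I call cabinet jot with p='/ru/gro', c='plabo', yielding created.
I use cabinet cull with p='/ru/gro', which returns ok.
Then cabinet carryto with s='/ru/bazu', d='/ru/gro': ok.
Calling cabinet jot with p='/ru/bra', c='wuhab', yielding created.
Using shelf pull with k='sneho', → cetomo.
Next I call cabinet jot with p='/cudo', c='kuwobi', and see created.
Then cabinet readout with p='/fovo', — result: savo.
Next I call cabinet readout with p='/cudo', and see kuwobi.
I try cabinet dig with p='/ru/be', — result: ok.


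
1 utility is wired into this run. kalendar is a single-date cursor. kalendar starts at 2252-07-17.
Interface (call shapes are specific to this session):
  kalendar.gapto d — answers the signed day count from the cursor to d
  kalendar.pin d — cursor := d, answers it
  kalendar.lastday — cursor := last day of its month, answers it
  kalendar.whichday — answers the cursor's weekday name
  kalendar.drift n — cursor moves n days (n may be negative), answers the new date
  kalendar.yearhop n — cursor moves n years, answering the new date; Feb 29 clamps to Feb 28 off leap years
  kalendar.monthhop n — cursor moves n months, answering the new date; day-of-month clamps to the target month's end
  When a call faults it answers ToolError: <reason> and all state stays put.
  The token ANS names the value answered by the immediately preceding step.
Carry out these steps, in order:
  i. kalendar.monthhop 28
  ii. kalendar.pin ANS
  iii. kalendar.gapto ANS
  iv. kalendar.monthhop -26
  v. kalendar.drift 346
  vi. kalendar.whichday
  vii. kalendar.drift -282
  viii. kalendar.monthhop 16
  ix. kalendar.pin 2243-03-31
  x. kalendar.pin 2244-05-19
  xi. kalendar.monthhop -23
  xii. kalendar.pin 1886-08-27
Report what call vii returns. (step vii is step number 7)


Answer: 2252-11-20

Derivation:
[in] kalendar.monthhop n→28
  2254-11-17
[in] kalendar.pin d→ANS
  2254-11-17
[in] kalendar.gapto d→ANS
  0
[in] kalendar.monthhop n→-26
  2252-09-17
[in] kalendar.drift n→346
  2253-08-29
[in] kalendar.whichday
  Monday
[in] kalendar.drift n→-282
  2252-11-20
[in] kalendar.monthhop n→16
  2254-03-20
[in] kalendar.pin d→2243-03-31
  2243-03-31
[in] kalendar.pin d→2244-05-19
  2244-05-19
[in] kalendar.monthhop n→-23
  2242-06-19
[in] kalendar.pin d→1886-08-27
  1886-08-27


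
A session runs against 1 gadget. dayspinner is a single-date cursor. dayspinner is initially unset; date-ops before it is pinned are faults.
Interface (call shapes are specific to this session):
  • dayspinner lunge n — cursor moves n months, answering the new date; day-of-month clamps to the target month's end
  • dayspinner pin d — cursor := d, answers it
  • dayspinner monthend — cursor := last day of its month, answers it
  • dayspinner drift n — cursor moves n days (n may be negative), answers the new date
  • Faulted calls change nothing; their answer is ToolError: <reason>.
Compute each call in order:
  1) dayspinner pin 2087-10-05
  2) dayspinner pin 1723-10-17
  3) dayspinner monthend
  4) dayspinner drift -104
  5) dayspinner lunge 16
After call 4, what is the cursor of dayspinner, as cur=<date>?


! dayspinner pin(d=2087-10-05) : 2087-10-05
! dayspinner pin(d=1723-10-17) : 1723-10-17
! dayspinner monthend() : 1723-10-31
! dayspinner drift(n=-104) : 1723-07-19
! dayspinner lunge(n=16) : 1724-11-19

Answer: cur=1723-07-19


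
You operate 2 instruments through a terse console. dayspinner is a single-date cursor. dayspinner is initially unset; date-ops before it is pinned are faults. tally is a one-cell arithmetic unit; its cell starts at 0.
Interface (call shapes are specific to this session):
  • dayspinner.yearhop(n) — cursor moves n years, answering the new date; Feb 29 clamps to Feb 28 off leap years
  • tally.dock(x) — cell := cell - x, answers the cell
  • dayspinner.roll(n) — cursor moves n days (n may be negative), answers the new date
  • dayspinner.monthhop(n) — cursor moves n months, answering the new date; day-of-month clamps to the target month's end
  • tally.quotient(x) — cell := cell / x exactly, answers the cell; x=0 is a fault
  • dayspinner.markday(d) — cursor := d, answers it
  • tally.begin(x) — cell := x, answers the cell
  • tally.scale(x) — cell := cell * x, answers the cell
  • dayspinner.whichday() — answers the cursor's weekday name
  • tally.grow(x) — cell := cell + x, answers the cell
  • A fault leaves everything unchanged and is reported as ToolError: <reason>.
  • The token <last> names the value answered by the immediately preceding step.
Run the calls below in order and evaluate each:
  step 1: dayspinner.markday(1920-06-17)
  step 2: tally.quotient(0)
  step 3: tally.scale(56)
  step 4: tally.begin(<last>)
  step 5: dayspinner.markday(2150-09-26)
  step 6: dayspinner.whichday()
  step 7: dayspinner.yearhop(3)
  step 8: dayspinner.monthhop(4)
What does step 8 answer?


% dayspinner.markday d→1920-06-17
:: 1920-06-17
% tally.quotient x→0
:: ToolError: division by zero
% tally.scale x→56
:: 0
% tally.begin x→<last>
:: 0
% dayspinner.markday d→2150-09-26
:: 2150-09-26
% dayspinner.whichday
:: Saturday
% dayspinner.yearhop n→3
:: 2153-09-26
% dayspinner.monthhop n→4
:: 2154-01-26

Answer: 2154-01-26


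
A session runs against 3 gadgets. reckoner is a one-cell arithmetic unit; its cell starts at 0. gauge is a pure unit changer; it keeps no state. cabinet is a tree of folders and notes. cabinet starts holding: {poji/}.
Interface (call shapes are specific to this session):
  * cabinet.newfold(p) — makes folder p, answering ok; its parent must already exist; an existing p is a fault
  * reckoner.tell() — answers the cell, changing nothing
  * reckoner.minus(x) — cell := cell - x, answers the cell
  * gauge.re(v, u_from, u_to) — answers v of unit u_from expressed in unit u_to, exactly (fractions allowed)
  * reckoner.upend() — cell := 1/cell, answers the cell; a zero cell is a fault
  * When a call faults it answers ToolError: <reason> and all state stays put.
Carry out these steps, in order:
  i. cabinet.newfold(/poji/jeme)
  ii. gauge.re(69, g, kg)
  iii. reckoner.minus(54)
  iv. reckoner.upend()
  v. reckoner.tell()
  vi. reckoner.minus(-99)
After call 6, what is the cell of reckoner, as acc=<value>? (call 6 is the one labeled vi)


Answer: acc=5345/54

Derivation:
$ newfold p=/poji/jeme
:: ok
$ re v=69 u_from=g u_to=kg
:: 69/1000
$ minus x=54
:: -54
$ upend
:: -1/54
$ tell
:: -1/54
$ minus x=-99
:: 5345/54


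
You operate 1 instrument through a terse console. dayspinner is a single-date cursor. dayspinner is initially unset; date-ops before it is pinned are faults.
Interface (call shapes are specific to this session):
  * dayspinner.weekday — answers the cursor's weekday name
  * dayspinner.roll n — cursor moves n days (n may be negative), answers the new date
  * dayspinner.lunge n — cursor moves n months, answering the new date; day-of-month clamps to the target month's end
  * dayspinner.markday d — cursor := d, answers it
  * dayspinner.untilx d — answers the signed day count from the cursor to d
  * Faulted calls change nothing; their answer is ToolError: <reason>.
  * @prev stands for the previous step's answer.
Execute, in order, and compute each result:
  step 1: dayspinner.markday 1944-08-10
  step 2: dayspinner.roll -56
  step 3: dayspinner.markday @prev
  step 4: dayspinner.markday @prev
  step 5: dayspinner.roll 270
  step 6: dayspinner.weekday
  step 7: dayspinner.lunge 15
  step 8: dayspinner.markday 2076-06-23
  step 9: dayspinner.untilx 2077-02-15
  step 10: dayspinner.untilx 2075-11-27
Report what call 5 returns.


Answer: 1945-03-12

Derivation:
Step: dayspinner.markday[1944-08-10]
Result: 1944-08-10
Step: dayspinner.roll[-56]
Result: 1944-06-15
Step: dayspinner.markday[@prev]
Result: 1944-06-15
Step: dayspinner.markday[@prev]
Result: 1944-06-15
Step: dayspinner.roll[270]
Result: 1945-03-12
Step: dayspinner.weekday[]
Result: Monday
Step: dayspinner.lunge[15]
Result: 1946-06-12
Step: dayspinner.markday[2076-06-23]
Result: 2076-06-23
Step: dayspinner.untilx[2077-02-15]
Result: 237
Step: dayspinner.untilx[2075-11-27]
Result: -209


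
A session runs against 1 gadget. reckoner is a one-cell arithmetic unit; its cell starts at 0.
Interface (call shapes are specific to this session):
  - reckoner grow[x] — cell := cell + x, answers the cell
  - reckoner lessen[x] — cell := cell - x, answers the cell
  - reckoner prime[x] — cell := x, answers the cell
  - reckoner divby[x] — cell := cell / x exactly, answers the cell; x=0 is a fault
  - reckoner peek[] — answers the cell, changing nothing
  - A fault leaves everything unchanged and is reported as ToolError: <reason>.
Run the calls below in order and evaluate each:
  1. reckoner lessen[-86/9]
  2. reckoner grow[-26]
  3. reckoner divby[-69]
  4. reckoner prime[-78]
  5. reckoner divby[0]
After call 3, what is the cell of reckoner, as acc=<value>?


[in] reckoner lessen x: -86/9
[out] 86/9
[in] reckoner grow x: -26
[out] -148/9
[in] reckoner divby x: -69
[out] 148/621
[in] reckoner prime x: -78
[out] -78
[in] reckoner divby x: 0
[out] ToolError: division by zero

Answer: acc=148/621


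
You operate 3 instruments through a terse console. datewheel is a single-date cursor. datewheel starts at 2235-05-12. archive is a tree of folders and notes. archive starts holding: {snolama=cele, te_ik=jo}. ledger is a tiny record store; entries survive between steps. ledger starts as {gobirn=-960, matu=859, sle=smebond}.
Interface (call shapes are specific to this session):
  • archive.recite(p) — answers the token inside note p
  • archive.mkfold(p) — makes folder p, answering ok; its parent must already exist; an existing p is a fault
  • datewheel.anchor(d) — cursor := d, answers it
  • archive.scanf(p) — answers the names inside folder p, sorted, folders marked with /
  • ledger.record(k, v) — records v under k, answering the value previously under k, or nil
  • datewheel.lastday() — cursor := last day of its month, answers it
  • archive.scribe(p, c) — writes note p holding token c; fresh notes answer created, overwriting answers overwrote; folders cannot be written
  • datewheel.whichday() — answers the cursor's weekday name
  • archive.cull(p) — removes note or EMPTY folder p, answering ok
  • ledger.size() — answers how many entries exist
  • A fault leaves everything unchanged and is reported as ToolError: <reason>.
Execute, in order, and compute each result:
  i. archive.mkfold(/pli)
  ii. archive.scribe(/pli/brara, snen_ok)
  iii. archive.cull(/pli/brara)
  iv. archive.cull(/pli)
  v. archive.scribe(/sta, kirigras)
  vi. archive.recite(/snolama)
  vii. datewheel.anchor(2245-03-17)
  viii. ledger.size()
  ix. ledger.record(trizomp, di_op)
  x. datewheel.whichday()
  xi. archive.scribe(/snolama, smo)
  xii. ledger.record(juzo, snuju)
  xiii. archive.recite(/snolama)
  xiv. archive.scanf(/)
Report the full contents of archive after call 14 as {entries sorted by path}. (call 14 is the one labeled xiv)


Answer: {snolama=smo, sta=kirigras, te_ik=jo}

Derivation:
% mkfold(p→/pli) => ok
% scribe(p→/pli/brara, c→snen_ok) => created
% cull(p→/pli/brara) => ok
% cull(p→/pli) => ok
% scribe(p→/sta, c→kirigras) => created
% recite(p→/snolama) => cele
% anchor(d→2245-03-17) => 2245-03-17
% size() => 3
% record(k→trizomp, v→di_op) => nil
% whichday() => Monday
% scribe(p→/snolama, c→smo) => overwrote
% record(k→juzo, v→snuju) => nil
% recite(p→/snolama) => smo
% scanf(p→/) => [snolama, sta, te_ik]


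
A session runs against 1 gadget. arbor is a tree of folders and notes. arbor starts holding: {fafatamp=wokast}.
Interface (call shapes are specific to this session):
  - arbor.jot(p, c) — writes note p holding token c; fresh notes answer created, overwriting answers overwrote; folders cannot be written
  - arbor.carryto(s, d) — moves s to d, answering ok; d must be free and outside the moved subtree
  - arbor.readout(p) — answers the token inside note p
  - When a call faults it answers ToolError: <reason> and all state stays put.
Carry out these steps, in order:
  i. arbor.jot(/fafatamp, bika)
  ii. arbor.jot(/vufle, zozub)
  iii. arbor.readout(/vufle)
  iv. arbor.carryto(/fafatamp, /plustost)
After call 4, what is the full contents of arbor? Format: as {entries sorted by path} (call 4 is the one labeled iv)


Answer: {plustost=bika, vufle=zozub}

Derivation:
% 1. jot(/fafatamp, bika) ~> overwrote
% 2. jot(/vufle, zozub) ~> created
% 3. readout(/vufle) ~> zozub
% 4. carryto(/fafatamp, /plustost) ~> ok


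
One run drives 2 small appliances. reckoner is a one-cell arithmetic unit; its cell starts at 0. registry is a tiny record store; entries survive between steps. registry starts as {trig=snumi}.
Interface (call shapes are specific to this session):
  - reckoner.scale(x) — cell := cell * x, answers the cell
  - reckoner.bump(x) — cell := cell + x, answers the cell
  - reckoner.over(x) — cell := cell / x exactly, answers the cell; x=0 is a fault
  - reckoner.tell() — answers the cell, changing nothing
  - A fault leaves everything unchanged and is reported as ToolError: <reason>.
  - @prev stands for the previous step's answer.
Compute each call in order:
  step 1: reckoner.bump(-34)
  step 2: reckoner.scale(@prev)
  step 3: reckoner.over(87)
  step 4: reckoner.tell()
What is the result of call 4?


Act: reckoner.bump[x: -34]
Obs: -34
Act: reckoner.scale[x: @prev]
Obs: 1156
Act: reckoner.over[x: 87]
Obs: 1156/87
Act: reckoner.tell[]
Obs: 1156/87

Answer: 1156/87


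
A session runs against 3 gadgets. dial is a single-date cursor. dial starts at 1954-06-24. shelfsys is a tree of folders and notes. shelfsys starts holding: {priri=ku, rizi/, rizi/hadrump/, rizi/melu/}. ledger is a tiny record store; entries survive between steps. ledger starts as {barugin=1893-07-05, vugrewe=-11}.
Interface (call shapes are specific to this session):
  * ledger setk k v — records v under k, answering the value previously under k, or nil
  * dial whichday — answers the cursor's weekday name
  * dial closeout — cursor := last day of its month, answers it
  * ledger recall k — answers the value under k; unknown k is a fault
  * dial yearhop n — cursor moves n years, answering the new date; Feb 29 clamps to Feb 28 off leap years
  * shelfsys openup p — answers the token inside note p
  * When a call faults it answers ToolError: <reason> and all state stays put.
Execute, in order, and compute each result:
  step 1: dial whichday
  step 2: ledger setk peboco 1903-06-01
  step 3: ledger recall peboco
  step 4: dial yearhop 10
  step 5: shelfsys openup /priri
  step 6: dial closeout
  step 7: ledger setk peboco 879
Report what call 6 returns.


Answer: 1964-06-30

Derivation:
Using dial whichday, yielding Thursday.
I invoke ledger setk(k→peboco, v→1903-06-01), → nil.
Invoking ledger recall(k→peboco), — result: 1903-06-01.
Next I call dial yearhop(n→10), — result: 1964-06-24.
Next I call shelfsys openup(p→/priri), and get ku.
Calling dial closeout(), and observe 1964-06-30.
I call ledger setk(k→peboco, v→879), giving 1903-06-01.


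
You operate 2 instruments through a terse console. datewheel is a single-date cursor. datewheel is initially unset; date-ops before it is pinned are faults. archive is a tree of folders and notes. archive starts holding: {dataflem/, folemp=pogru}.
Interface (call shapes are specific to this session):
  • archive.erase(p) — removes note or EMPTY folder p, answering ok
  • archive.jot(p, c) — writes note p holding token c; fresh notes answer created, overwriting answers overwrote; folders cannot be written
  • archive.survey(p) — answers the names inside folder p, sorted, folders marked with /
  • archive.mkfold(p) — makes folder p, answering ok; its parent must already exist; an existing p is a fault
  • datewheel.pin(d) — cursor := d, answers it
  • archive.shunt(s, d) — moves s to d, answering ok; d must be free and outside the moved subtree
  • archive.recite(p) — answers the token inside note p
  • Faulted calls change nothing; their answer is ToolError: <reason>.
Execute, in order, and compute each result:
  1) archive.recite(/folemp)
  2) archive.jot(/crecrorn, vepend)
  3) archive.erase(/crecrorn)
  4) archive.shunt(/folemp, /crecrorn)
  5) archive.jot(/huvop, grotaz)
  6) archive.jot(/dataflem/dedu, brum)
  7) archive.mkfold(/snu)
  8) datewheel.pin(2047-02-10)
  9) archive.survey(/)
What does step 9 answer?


Answer: [crecrorn, dataflem/, huvop, snu/]

Derivation:
Do: archive.recite[p→/folemp]
See: pogru
Do: archive.jot[p→/crecrorn; c→vepend]
See: created
Do: archive.erase[p→/crecrorn]
See: ok
Do: archive.shunt[s→/folemp; d→/crecrorn]
See: ok
Do: archive.jot[p→/huvop; c→grotaz]
See: created
Do: archive.jot[p→/dataflem/dedu; c→brum]
See: created
Do: archive.mkfold[p→/snu]
See: ok
Do: datewheel.pin[d→2047-02-10]
See: 2047-02-10
Do: archive.survey[p→/]
See: [crecrorn, dataflem/, huvop, snu/]


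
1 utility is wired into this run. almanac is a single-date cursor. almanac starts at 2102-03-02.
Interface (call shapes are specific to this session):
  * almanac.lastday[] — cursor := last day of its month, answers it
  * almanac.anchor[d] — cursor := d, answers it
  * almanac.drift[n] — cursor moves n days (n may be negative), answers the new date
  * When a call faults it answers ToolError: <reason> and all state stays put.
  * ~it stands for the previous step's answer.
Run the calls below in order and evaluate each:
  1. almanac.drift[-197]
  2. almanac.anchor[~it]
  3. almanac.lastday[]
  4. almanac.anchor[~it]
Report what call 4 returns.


Answer: 2101-08-31

Derivation:
==> almanac.drift(n→-197)
<== 2101-08-17
==> almanac.anchor(d→~it)
<== 2101-08-17
==> almanac.lastday()
<== 2101-08-31
==> almanac.anchor(d→~it)
<== 2101-08-31


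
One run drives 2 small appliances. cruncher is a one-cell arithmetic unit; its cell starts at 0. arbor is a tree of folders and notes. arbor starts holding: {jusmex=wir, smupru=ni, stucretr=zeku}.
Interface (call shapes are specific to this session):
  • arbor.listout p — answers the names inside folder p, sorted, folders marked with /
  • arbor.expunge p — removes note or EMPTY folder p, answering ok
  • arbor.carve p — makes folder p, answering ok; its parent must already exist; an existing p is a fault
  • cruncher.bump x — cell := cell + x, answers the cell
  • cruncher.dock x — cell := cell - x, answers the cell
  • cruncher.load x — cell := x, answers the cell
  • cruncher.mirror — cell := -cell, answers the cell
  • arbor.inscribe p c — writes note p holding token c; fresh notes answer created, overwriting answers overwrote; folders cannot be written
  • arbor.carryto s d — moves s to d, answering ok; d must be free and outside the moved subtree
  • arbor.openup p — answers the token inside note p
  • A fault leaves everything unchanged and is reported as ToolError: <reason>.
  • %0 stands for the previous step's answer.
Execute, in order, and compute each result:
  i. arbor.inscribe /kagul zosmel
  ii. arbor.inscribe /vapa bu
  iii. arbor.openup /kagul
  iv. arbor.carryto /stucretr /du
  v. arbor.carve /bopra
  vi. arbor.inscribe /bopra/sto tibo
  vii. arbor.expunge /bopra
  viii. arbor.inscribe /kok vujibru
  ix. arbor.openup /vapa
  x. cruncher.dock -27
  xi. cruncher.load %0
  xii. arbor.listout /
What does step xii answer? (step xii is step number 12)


Answer: [bopra/, du, jusmex, kagul, kok, smupru, vapa]

Derivation:
Do: arbor.inscribe[p='/kagul'; c='zosmel']
See: created
Do: arbor.inscribe[p='/vapa'; c='bu']
See: created
Do: arbor.openup[p='/kagul']
See: zosmel
Do: arbor.carryto[s='/stucretr'; d='/du']
See: ok
Do: arbor.carve[p='/bopra']
See: ok
Do: arbor.inscribe[p='/bopra/sto'; c='tibo']
See: created
Do: arbor.expunge[p='/bopra']
See: ToolError: not empty
Do: arbor.inscribe[p='/kok'; c='vujibru']
See: created
Do: arbor.openup[p='/vapa']
See: bu
Do: cruncher.dock[x='-27']
See: 27
Do: cruncher.load[x='%0']
See: 27
Do: arbor.listout[p='/']
See: [bopra/, du, jusmex, kagul, kok, smupru, vapa]


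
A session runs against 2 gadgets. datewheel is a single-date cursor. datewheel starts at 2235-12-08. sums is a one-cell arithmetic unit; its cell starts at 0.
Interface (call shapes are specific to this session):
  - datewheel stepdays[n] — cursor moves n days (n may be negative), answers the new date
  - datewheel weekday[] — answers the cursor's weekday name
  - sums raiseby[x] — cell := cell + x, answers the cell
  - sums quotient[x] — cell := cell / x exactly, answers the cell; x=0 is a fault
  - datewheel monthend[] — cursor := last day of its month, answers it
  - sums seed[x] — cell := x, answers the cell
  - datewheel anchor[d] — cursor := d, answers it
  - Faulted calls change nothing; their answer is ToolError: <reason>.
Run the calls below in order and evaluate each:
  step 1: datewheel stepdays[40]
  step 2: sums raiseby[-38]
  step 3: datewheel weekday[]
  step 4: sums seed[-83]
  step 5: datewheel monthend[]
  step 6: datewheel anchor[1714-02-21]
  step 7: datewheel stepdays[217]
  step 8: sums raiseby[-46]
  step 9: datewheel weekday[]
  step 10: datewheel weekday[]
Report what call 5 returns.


Do: datewheel stepdays[n: 40]
See: 2236-01-17
Do: sums raiseby[x: -38]
See: -38
Do: datewheel weekday[]
See: Sunday
Do: sums seed[x: -83]
See: -83
Do: datewheel monthend[]
See: 2236-01-31
Do: datewheel anchor[d: 1714-02-21]
See: 1714-02-21
Do: datewheel stepdays[n: 217]
See: 1714-09-26
Do: sums raiseby[x: -46]
See: -129
Do: datewheel weekday[]
See: Wednesday
Do: datewheel weekday[]
See: Wednesday

Answer: 2236-01-31


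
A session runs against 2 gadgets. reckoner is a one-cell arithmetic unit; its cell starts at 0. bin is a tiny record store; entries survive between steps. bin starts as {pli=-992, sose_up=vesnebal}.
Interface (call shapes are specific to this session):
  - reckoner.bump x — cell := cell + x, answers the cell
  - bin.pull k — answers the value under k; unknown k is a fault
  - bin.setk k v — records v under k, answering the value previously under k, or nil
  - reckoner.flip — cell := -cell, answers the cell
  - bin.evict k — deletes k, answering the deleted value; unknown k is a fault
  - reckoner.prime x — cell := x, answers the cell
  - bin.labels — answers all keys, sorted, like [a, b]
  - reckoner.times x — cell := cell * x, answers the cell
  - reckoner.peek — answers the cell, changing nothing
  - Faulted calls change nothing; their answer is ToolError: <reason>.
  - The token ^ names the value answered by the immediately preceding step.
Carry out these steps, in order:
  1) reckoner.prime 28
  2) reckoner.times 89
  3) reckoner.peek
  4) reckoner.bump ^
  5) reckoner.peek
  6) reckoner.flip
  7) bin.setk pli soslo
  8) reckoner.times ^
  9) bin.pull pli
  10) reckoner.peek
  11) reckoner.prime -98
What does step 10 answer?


Answer: 4944128

Derivation:
>>> reckoner.prime x=28
  28
>>> reckoner.times x=89
  2492
>>> reckoner.peek
  2492
>>> reckoner.bump x=^
  4984
>>> reckoner.peek
  4984
>>> reckoner.flip
  -4984
>>> bin.setk k=pli v=soslo
  -992
>>> reckoner.times x=^
  4944128
>>> bin.pull k=pli
  soslo
>>> reckoner.peek
  4944128
>>> reckoner.prime x=-98
  -98


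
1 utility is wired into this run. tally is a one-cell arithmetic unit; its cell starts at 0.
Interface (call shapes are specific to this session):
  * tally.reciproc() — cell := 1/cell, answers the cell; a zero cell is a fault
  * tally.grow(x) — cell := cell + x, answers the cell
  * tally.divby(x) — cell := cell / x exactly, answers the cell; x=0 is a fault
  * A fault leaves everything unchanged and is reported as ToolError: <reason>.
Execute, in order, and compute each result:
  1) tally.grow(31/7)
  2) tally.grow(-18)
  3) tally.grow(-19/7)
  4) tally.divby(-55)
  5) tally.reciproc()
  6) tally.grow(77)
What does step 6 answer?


Answer: 9163/114

Derivation:
> tally.grow x: 31/7
  31/7
> tally.grow x: -18
  -95/7
> tally.grow x: -19/7
  -114/7
> tally.divby x: -55
  114/385
> tally.reciproc
  385/114
> tally.grow x: 77
  9163/114


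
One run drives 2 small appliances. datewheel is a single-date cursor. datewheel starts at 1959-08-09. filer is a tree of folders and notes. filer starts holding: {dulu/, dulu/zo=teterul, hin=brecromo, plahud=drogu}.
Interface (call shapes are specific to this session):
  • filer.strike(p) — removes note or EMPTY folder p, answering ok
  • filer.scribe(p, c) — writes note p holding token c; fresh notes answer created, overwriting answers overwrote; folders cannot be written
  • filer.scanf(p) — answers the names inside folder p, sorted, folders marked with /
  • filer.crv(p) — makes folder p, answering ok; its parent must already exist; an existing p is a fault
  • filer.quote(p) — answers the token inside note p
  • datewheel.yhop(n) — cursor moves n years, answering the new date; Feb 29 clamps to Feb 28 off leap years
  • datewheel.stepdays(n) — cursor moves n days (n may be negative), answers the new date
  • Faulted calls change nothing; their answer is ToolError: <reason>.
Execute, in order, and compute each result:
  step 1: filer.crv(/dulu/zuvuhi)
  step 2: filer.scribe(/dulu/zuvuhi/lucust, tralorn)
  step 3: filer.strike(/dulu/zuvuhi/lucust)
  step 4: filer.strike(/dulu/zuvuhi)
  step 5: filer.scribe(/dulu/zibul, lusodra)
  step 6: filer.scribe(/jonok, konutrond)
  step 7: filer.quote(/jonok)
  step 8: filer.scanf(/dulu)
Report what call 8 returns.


Answer: [zibul, zo]

Derivation:
·→ filer.crv(/dulu/zuvuhi)
·← ok
·→ filer.scribe(/dulu/zuvuhi/lucust, tralorn)
·← created
·→ filer.strike(/dulu/zuvuhi/lucust)
·← ok
·→ filer.strike(/dulu/zuvuhi)
·← ok
·→ filer.scribe(/dulu/zibul, lusodra)
·← created
·→ filer.scribe(/jonok, konutrond)
·← created
·→ filer.quote(/jonok)
·← konutrond
·→ filer.scanf(/dulu)
·← [zibul, zo]


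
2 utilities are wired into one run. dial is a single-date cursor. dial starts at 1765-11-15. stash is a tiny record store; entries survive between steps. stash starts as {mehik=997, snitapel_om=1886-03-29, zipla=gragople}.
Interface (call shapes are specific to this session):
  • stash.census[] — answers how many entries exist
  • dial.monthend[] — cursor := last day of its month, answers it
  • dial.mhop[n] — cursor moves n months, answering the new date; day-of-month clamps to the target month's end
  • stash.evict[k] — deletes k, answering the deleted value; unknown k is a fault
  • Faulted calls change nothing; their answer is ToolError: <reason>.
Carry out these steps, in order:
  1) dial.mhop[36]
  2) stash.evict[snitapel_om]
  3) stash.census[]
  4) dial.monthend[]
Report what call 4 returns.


Answer: 1768-11-30

Derivation:
! 1. dial.mhop(n='36') -> 1768-11-15
! 2. stash.evict(k='snitapel_om') -> 1886-03-29
! 3. stash.census() -> 2
! 4. dial.monthend() -> 1768-11-30


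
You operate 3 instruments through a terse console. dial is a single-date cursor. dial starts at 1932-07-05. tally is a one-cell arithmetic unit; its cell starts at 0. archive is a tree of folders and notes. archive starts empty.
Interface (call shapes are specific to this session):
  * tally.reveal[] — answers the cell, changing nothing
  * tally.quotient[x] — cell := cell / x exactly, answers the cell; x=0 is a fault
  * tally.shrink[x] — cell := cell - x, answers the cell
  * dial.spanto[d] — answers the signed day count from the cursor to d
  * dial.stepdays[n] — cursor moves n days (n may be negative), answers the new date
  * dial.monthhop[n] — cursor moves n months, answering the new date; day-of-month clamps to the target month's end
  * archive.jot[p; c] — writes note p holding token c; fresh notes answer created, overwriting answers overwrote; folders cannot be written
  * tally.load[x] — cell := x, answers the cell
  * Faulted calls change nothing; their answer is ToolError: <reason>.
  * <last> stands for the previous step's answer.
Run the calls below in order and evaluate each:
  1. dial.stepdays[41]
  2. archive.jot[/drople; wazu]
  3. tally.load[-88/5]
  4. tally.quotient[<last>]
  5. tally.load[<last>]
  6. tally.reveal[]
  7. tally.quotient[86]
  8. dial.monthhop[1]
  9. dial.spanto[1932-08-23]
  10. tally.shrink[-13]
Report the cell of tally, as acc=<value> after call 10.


Do: dial.stepdays[n=41]
See: 1932-08-15
Do: archive.jot[p=/drople; c=wazu]
See: created
Do: tally.load[x=-88/5]
See: -88/5
Do: tally.quotient[x=<last>]
See: 1
Do: tally.load[x=<last>]
See: 1
Do: tally.reveal[]
See: 1
Do: tally.quotient[x=86]
See: 1/86
Do: dial.monthhop[n=1]
See: 1932-09-15
Do: dial.spanto[d=1932-08-23]
See: -23
Do: tally.shrink[x=-13]
See: 1119/86

Answer: acc=1119/86


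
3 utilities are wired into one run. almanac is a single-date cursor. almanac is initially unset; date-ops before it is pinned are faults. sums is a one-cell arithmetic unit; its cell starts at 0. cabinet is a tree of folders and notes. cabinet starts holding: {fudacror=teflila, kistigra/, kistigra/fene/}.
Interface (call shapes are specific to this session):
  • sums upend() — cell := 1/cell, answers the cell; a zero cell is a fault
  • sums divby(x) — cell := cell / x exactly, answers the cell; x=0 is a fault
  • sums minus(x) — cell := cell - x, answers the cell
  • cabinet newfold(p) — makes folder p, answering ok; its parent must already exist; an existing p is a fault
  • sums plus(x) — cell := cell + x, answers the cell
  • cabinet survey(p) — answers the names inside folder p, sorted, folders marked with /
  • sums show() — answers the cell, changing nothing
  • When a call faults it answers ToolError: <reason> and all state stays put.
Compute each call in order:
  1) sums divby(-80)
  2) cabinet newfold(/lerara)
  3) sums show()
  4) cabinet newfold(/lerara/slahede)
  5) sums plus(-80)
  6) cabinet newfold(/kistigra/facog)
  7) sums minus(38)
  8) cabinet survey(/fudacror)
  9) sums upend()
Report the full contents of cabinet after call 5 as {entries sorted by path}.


-> sums divby(x='-80')
<- 0
-> cabinet newfold(p='/lerara')
<- ok
-> sums show()
<- 0
-> cabinet newfold(p='/lerara/slahede')
<- ok
-> sums plus(x='-80')
<- -80
-> cabinet newfold(p='/kistigra/facog')
<- ok
-> sums minus(x='38')
<- -118
-> cabinet survey(p='/fudacror')
<- ToolError: not a directory
-> sums upend()
<- -1/118

Answer: {fudacror=teflila, kistigra/, kistigra/fene/, lerara/, lerara/slahede/}


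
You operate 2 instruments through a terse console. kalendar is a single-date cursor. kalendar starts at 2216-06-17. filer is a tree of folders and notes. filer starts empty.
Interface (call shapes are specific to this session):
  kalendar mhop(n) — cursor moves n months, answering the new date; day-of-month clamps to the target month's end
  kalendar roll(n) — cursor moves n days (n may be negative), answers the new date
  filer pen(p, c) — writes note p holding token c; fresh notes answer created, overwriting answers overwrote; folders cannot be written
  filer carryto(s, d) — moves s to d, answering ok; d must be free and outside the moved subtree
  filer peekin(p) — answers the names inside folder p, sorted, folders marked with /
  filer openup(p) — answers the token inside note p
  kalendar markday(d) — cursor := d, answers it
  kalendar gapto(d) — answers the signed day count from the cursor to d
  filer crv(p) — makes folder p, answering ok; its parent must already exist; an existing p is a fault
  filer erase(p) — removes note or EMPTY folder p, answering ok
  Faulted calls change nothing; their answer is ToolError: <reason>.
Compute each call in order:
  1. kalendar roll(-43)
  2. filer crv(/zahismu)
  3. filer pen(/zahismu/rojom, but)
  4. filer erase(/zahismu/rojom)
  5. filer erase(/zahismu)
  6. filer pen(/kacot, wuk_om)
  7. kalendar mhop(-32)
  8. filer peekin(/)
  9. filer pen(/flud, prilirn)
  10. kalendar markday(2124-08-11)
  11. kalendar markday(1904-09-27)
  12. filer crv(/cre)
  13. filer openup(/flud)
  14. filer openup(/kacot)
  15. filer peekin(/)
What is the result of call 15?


Answer: [cre/, flud, kacot]

Derivation:
% 1. kalendar roll(n: -43) ~> 2216-05-05
% 2. filer crv(p: /zahismu) ~> ok
% 3. filer pen(p: /zahismu/rojom, c: but) ~> created
% 4. filer erase(p: /zahismu/rojom) ~> ok
% 5. filer erase(p: /zahismu) ~> ok
% 6. filer pen(p: /kacot, c: wuk_om) ~> created
% 7. kalendar mhop(n: -32) ~> 2213-09-05
% 8. filer peekin(p: /) ~> [kacot]
% 9. filer pen(p: /flud, c: prilirn) ~> created
% 10. kalendar markday(d: 2124-08-11) ~> 2124-08-11
% 11. kalendar markday(d: 1904-09-27) ~> 1904-09-27
% 12. filer crv(p: /cre) ~> ok
% 13. filer openup(p: /flud) ~> prilirn
% 14. filer openup(p: /kacot) ~> wuk_om
% 15. filer peekin(p: /) ~> [cre/, flud, kacot]


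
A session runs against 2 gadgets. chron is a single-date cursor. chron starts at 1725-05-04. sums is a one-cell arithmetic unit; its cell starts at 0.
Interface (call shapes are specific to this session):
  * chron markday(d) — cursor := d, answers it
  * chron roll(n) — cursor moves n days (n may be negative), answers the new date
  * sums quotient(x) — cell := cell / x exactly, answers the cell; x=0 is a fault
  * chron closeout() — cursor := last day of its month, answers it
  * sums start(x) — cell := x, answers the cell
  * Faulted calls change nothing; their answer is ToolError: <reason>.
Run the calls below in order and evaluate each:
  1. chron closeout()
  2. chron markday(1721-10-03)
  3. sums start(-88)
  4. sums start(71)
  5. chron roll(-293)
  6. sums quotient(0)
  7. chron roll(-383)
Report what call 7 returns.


Answer: 1719-11-27

Derivation:
$ chron closeout
:: 1725-05-31
$ chron markday d='1721-10-03'
:: 1721-10-03
$ sums start x='-88'
:: -88
$ sums start x='71'
:: 71
$ chron roll n='-293'
:: 1720-12-14
$ sums quotient x='0'
:: ToolError: division by zero
$ chron roll n='-383'
:: 1719-11-27


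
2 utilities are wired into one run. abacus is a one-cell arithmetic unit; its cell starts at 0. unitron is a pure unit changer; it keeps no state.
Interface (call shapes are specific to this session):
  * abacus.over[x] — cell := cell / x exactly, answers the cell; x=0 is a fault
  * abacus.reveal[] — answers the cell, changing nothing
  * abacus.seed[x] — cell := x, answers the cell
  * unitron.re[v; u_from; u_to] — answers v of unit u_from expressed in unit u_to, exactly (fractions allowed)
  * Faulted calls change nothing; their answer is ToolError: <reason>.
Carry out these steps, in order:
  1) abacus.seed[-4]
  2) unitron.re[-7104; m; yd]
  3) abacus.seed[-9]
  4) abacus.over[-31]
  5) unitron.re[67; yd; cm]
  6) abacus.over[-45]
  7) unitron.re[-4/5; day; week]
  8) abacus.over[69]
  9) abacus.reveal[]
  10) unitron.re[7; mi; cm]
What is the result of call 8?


Act: abacus.seed[x: -4]
Obs: -4
Act: unitron.re[v: -7104; u_from: m; u_to: yd]
Obs: -2960000/381
Act: abacus.seed[x: -9]
Obs: -9
Act: abacus.over[x: -31]
Obs: 9/31
Act: unitron.re[v: 67; u_from: yd; u_to: cm]
Obs: 153162/25
Act: abacus.over[x: -45]
Obs: -1/155
Act: unitron.re[v: -4/5; u_from: day; u_to: week]
Obs: -4/35
Act: abacus.over[x: 69]
Obs: -1/10695
Act: abacus.reveal[]
Obs: -1/10695
Act: unitron.re[v: 7; u_from: mi; u_to: cm]
Obs: 5632704/5

Answer: -1/10695
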